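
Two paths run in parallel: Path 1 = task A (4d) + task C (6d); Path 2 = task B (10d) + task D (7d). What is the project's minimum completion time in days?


Path 1 = 4 + 6 = 10 days
Path 2 = 10 + 7 = 17 days
Duration = max(10, 17) = 17 days

17 days


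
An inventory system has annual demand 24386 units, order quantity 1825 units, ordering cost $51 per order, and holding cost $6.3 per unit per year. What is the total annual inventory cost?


TC = 24386/1825 * 51 + 1825/2 * 6.3

$6430.22


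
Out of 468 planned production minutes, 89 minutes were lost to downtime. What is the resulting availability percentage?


Formula: Availability = (Planned Time - Downtime) / Planned Time * 100
Uptime = 468 - 89 = 379 min
Availability = 379 / 468 * 100 = 81.0%

81.0%


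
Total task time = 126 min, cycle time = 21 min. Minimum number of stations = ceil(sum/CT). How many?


Formula: N_min = ceil(Sum of Task Times / Cycle Time)
N_min = ceil(126 min / 21 min) = ceil(6.0)
N_min = 6 stations

6


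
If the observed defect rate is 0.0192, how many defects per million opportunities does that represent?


DPMO = defect_rate * 1000000 = 0.0192 * 1000000

19200


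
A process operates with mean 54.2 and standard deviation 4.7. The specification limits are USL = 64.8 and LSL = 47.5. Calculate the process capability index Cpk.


Cpu = (64.8 - 54.2) / (3 * 4.7) = 0.75
Cpl = (54.2 - 47.5) / (3 * 4.7) = 0.48
Cpk = min(0.75, 0.48) = 0.48

0.48


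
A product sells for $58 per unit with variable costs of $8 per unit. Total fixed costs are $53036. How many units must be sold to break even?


Formula: BEQ = Fixed Costs / (Price - Variable Cost)
Contribution margin = $58 - $8 = $50/unit
BEQ = ceil($53036 / $50/unit) = ceil(1060.72) = 1061 units

1061 units


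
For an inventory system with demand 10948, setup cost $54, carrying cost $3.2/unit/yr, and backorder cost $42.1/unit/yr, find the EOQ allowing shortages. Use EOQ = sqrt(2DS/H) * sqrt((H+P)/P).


Formula: EOQ* = sqrt(2DS/H) * sqrt((H+P)/P)
Base EOQ = sqrt(2*10948*54/3.2) = 607.86 units
Correction = sqrt((3.2+42.1)/42.1) = 1.03731
EOQ* = 607.86 * 1.03731 = 630.5 units

630.5 units


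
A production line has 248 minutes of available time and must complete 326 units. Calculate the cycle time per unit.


Formula: CT = Available Time / Number of Units
CT = 248 min / 326 units
CT = 0.76 min/unit

0.76 min/unit


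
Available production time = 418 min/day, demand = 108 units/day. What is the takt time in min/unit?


Formula: Takt Time = Available Production Time / Customer Demand
Takt = 418 min/day / 108 units/day
Takt = 3.87 min/unit

3.87 min/unit


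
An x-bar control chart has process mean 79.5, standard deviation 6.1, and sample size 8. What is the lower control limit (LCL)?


LCL = 79.5 - 3 * 6.1 / sqrt(8)

73.03


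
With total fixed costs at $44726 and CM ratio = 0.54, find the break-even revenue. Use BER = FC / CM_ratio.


Formula: BER = Fixed Costs / Contribution Margin Ratio
BER = $44726 / 0.54
BER = $82825.93 (to the nearest cent)

$82825.93


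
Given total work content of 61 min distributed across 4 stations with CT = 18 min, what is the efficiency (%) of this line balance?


Formula: Efficiency = Sum of Task Times / (N_stations * CT) * 100
Total station capacity = 4 stations * 18 min = 72 min
Efficiency = 61 / 72 * 100 = 84.7%

84.7%


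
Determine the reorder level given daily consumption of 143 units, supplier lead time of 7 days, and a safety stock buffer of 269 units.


Formula: ROP = (Daily Demand * Lead Time) + Safety Stock
Demand during lead time = 143 * 7 = 1001 units
ROP = 1001 + 269 = 1270 units

1270 units


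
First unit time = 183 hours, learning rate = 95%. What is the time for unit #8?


Formula: T_n = T_1 * (learning_rate)^(log2(n)) where learning_rate = rate/100
Doublings = log2(8) = 3
T_n = 183 * 0.95^3
T_n = 183 * 0.8574 = 156.9 hours

156.9 hours


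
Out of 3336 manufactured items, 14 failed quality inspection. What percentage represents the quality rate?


Formula: Quality Rate = Good Pieces / Total Pieces * 100
Good pieces = 3336 - 14 = 3322
QR = 3322 / 3336 * 100 = 99.6%

99.6%


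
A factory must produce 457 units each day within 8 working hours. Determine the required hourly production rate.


Formula: Production Rate = Daily Demand / Available Hours
Rate = 457 units/day / 8 hours/day
Rate = 57.1 units/hour

57.1 units/hour


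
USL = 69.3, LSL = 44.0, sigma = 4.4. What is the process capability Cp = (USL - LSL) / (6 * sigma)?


Cp = (69.3 - 44.0) / (6 * 4.4)

0.96


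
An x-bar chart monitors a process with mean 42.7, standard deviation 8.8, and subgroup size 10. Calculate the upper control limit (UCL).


UCL = 42.7 + 3 * 8.8 / sqrt(10)

51.05


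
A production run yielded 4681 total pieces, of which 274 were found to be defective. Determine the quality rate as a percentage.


Formula: Quality Rate = Good Pieces / Total Pieces * 100
Good pieces = 4681 - 274 = 4407
QR = 4407 / 4681 * 100 = 94.1%

94.1%


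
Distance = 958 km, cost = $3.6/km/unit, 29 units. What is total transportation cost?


TC = dist * cost * units = 958 * 3.6 * 29 = $100015.20

$100015.20


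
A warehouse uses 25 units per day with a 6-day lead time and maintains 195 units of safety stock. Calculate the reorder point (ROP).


Formula: ROP = (Daily Demand * Lead Time) + Safety Stock
Demand during lead time = 25 * 6 = 150 units
ROP = 150 + 195 = 345 units

345 units


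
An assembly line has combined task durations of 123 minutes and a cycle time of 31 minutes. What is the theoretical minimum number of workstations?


Formula: N_min = ceil(Sum of Task Times / Cycle Time)
N_min = ceil(123 min / 31 min) = ceil(3.9677)
N_min = 4 stations

4


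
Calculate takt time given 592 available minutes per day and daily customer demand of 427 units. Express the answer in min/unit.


Formula: Takt Time = Available Production Time / Customer Demand
Takt = 592 min/day / 427 units/day
Takt = 1.39 min/unit

1.39 min/unit


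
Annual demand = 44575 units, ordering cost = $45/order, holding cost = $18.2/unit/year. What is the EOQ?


Formula: EOQ = sqrt(2 * D * S / H)
Numerator: 2 * 44575 * 45 = 4011750
2DS/H = 4011750 / 18.2 = 220425.8
EOQ = sqrt(220425.8) = 469.5 units

469.5 units


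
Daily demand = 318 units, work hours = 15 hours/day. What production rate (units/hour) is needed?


Formula: Production Rate = Daily Demand / Available Hours
Rate = 318 units/day / 15 hours/day
Rate = 21.2 units/hour

21.2 units/hour


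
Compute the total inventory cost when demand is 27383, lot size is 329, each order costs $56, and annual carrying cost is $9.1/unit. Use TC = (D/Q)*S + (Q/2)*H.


TC = 27383/329 * 56 + 329/2 * 9.1

$6157.89


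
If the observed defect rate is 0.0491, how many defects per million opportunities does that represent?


DPMO = defect_rate * 1000000 = 0.0491 * 1000000

49100


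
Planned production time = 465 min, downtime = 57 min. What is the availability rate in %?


Formula: Availability = (Planned Time - Downtime) / Planned Time * 100
Uptime = 465 - 57 = 408 min
Availability = 408 / 465 * 100 = 87.7%

87.7%


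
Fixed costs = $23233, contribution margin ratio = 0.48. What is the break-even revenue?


Formula: BER = Fixed Costs / Contribution Margin Ratio
BER = $23233 / 0.48
BER = $48402.08 (to the nearest cent)

$48402.08


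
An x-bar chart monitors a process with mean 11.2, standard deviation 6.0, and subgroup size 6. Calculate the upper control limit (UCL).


UCL = 11.2 + 3 * 6.0 / sqrt(6)

18.55


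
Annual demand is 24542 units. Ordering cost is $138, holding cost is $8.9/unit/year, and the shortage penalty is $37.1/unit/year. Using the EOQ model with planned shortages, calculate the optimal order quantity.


Formula: EOQ* = sqrt(2DS/H) * sqrt((H+P)/P)
Base EOQ = sqrt(2*24542*138/8.9) = 872.4 units
Correction = sqrt((8.9+37.1)/37.1) = 1.1135
EOQ* = 872.4 * 1.1135 = 971.4 units

971.4 units


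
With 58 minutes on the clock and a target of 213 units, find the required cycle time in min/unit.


Formula: CT = Available Time / Number of Units
CT = 58 min / 213 units
CT = 0.27 min/unit

0.27 min/unit


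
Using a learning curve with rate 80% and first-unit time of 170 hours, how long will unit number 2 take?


Formula: T_n = T_1 * (learning_rate)^(log2(n)) where learning_rate = rate/100
Doublings = log2(2) = 1
T_n = 170 * 0.8^1
T_n = 170 * 0.8 = 136.0 hours

136.0 hours


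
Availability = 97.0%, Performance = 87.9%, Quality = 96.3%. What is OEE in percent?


Formula: OEE = Availability * Performance * Quality / 10000
A * P = 97.0% * 87.9% / 100 = 85.26%
OEE = 85.26% * 96.3% / 100 = 82.1%

82.1%


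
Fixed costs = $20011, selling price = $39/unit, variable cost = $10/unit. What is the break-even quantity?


Formula: BEQ = Fixed Costs / (Price - Variable Cost)
Contribution margin = $39 - $10 = $29/unit
BEQ = ceil($20011 / $29/unit) = ceil(690.03) = 691 units

691 units


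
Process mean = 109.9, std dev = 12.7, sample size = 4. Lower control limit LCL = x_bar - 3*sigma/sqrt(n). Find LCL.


LCL = 109.9 - 3 * 12.7 / sqrt(4)

90.85


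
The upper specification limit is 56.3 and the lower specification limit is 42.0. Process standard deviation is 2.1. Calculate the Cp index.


Cp = (56.3 - 42.0) / (6 * 2.1)

1.13


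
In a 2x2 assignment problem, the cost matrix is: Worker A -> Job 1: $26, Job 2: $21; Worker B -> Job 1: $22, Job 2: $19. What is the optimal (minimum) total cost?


Option 1: A->1 + B->2 = $26 + $19 = $45
Option 2: A->2 + B->1 = $21 + $22 = $43
Min cost = min($45, $43) = $43

$43


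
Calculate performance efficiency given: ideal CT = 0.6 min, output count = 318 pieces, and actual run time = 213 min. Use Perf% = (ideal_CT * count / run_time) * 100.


Formula: Performance = (Ideal CT * Total Count) / Run Time * 100
Ideal output time = 0.6 * 318 = 190.8 min
Performance = 190.8 / 213 * 100 = 89.6%

89.6%


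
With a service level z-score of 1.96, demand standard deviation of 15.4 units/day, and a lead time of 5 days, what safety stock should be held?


Formula: SS = z * sigma_d * sqrt(LT)
sqrt(LT) = sqrt(5) = 2.2361
SS = 1.96 * 15.4 * 2.2361
SS = 67.5 units

67.5 units


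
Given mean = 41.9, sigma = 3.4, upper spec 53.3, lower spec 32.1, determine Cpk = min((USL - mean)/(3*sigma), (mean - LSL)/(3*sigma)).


Cpu = (53.3 - 41.9) / (3 * 3.4) = 1.12
Cpl = (41.9 - 32.1) / (3 * 3.4) = 0.96
Cpk = min(1.12, 0.96) = 0.96

0.96


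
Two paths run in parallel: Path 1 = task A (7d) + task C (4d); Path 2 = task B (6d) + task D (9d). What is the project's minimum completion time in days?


Path 1 = 7 + 4 = 11 days
Path 2 = 6 + 9 = 15 days
Duration = max(11, 15) = 15 days

15 days


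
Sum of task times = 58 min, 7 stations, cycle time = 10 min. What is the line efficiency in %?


Formula: Efficiency = Sum of Task Times / (N_stations * CT) * 100
Total station capacity = 7 stations * 10 min = 70 min
Efficiency = 58 / 70 * 100 = 82.9%

82.9%


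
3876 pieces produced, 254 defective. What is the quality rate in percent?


Formula: Quality Rate = Good Pieces / Total Pieces * 100
Good pieces = 3876 - 254 = 3622
QR = 3622 / 3876 * 100 = 93.4%

93.4%


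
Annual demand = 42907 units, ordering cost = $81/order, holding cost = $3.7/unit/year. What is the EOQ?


Formula: EOQ = sqrt(2 * D * S / H)
Numerator: 2 * 42907 * 81 = 6950934
2DS/H = 6950934 / 3.7 = 1878630.8
EOQ = sqrt(1878630.8) = 1370.6 units

1370.6 units


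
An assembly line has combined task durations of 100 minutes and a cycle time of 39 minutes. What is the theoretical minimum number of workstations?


Formula: N_min = ceil(Sum of Task Times / Cycle Time)
N_min = ceil(100 min / 39 min) = ceil(2.5641)
N_min = 3 stations

3


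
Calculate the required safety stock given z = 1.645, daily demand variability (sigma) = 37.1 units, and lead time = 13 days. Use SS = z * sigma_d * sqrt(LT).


Formula: SS = z * sigma_d * sqrt(LT)
sqrt(LT) = sqrt(13) = 3.6056
SS = 1.645 * 37.1 * 3.6056
SS = 220.0 units

220.0 units


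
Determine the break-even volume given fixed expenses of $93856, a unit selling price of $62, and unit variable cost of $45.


Formula: BEQ = Fixed Costs / (Price - Variable Cost)
Contribution margin = $62 - $45 = $17/unit
BEQ = ceil($93856 / $17/unit) = ceil(5520.94) = 5521 units

5521 units


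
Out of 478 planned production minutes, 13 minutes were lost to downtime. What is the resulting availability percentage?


Formula: Availability = (Planned Time - Downtime) / Planned Time * 100
Uptime = 478 - 13 = 465 min
Availability = 465 / 478 * 100 = 97.3%

97.3%


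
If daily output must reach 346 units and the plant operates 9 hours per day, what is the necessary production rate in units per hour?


Formula: Production Rate = Daily Demand / Available Hours
Rate = 346 units/day / 9 hours/day
Rate = 38.4 units/hour

38.4 units/hour


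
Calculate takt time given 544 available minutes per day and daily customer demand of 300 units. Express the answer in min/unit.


Formula: Takt Time = Available Production Time / Customer Demand
Takt = 544 min/day / 300 units/day
Takt = 1.81 min/unit

1.81 min/unit


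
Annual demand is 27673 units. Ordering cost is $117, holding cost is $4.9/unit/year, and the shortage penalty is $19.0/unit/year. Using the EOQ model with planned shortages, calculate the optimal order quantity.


Formula: EOQ* = sqrt(2DS/H) * sqrt((H+P)/P)
Base EOQ = sqrt(2*27673*117/4.9) = 1149.58 units
Correction = sqrt((4.9+19.0)/19.0) = 1.12156
EOQ* = 1149.58 * 1.12156 = 1289.3 units

1289.3 units


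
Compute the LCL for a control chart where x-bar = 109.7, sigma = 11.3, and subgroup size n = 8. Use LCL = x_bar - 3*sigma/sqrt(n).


LCL = 109.7 - 3 * 11.3 / sqrt(8)

97.71


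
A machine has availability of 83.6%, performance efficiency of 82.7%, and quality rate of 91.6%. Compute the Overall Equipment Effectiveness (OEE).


Formula: OEE = Availability * Performance * Quality / 10000
A * P = 83.6% * 82.7% / 100 = 69.14%
OEE = 69.14% * 91.6% / 100 = 63.3%

63.3%


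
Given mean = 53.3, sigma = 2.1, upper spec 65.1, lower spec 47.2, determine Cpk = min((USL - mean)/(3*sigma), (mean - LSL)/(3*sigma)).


Cpu = (65.1 - 53.3) / (3 * 2.1) = 1.87
Cpl = (53.3 - 47.2) / (3 * 2.1) = 0.97
Cpk = min(1.87, 0.97) = 0.97

0.97


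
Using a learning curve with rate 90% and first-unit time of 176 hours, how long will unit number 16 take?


Formula: T_n = T_1 * (learning_rate)^(log2(n)) where learning_rate = rate/100
Doublings = log2(16) = 4
T_n = 176 * 0.9^4
T_n = 176 * 0.6561 = 115.5 hours

115.5 hours


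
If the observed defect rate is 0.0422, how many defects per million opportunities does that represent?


DPMO = defect_rate * 1000000 = 0.0422 * 1000000

42200


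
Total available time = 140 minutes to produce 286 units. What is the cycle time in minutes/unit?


Formula: CT = Available Time / Number of Units
CT = 140 min / 286 units
CT = 0.49 min/unit

0.49 min/unit


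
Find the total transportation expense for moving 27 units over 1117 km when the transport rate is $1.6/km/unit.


TC = dist * cost * units = 1117 * 1.6 * 27 = $48254.40

$48254.40


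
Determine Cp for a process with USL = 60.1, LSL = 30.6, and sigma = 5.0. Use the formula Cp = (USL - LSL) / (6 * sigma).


Cp = (60.1 - 30.6) / (6 * 5.0)

0.98


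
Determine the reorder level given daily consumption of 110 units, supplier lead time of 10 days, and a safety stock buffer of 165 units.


Formula: ROP = (Daily Demand * Lead Time) + Safety Stock
Demand during lead time = 110 * 10 = 1100 units
ROP = 1100 + 165 = 1265 units

1265 units


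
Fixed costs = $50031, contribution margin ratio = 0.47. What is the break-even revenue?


Formula: BER = Fixed Costs / Contribution Margin Ratio
BER = $50031 / 0.47
BER = $106448.94 (to the nearest cent)

$106448.94


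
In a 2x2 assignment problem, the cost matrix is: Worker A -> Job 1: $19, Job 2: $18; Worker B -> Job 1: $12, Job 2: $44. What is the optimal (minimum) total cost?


Option 1: A->1 + B->2 = $19 + $44 = $63
Option 2: A->2 + B->1 = $18 + $12 = $30
Min cost = min($63, $30) = $30

$30


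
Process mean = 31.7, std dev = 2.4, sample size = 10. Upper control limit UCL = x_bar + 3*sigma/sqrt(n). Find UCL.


UCL = 31.7 + 3 * 2.4 / sqrt(10)

33.98


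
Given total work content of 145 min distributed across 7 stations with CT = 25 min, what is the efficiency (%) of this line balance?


Formula: Efficiency = Sum of Task Times / (N_stations * CT) * 100
Total station capacity = 7 stations * 25 min = 175 min
Efficiency = 145 / 175 * 100 = 82.9%

82.9%


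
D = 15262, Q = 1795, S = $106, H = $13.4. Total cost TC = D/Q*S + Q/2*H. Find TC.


TC = 15262/1795 * 106 + 1795/2 * 13.4

$12927.77


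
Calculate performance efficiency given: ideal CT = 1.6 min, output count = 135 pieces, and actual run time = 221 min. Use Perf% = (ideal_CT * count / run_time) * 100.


Formula: Performance = (Ideal CT * Total Count) / Run Time * 100
Ideal output time = 1.6 * 135 = 216.0 min
Performance = 216.0 / 221 * 100 = 97.7%

97.7%


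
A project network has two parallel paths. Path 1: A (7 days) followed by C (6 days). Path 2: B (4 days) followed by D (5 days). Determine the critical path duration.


Path 1 = 7 + 6 = 13 days
Path 2 = 4 + 5 = 9 days
Duration = max(13, 9) = 13 days

13 days


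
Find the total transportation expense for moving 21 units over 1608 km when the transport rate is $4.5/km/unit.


TC = dist * cost * units = 1608 * 4.5 * 21 = $151956.00

$151956.00


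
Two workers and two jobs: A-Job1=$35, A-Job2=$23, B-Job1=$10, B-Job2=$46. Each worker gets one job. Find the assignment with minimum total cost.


Option 1: A->1 + B->2 = $35 + $46 = $81
Option 2: A->2 + B->1 = $23 + $10 = $33
Min cost = min($81, $33) = $33

$33


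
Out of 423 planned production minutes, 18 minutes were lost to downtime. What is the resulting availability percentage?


Formula: Availability = (Planned Time - Downtime) / Planned Time * 100
Uptime = 423 - 18 = 405 min
Availability = 405 / 423 * 100 = 95.7%

95.7%


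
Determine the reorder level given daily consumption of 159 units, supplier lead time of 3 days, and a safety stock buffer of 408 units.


Formula: ROP = (Daily Demand * Lead Time) + Safety Stock
Demand during lead time = 159 * 3 = 477 units
ROP = 477 + 408 = 885 units

885 units


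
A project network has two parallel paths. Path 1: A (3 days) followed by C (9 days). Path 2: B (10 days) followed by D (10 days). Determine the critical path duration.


Path 1 = 3 + 9 = 12 days
Path 2 = 10 + 10 = 20 days
Duration = max(12, 20) = 20 days

20 days


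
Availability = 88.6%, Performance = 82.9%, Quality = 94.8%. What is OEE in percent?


Formula: OEE = Availability * Performance * Quality / 10000
A * P = 88.6% * 82.9% / 100 = 73.45%
OEE = 73.45% * 94.8% / 100 = 69.6%

69.6%


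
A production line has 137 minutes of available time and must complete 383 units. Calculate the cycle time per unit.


Formula: CT = Available Time / Number of Units
CT = 137 min / 383 units
CT = 0.36 min/unit

0.36 min/unit


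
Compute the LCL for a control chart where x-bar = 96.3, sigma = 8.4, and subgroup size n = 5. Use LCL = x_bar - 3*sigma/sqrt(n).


LCL = 96.3 - 3 * 8.4 / sqrt(5)

85.03


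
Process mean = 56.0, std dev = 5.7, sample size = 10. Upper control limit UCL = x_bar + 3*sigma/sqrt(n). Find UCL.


UCL = 56.0 + 3 * 5.7 / sqrt(10)

61.41


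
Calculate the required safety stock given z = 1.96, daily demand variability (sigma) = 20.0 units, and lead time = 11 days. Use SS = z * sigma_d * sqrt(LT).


Formula: SS = z * sigma_d * sqrt(LT)
sqrt(LT) = sqrt(11) = 3.3166
SS = 1.96 * 20.0 * 3.3166
SS = 130.0 units

130.0 units


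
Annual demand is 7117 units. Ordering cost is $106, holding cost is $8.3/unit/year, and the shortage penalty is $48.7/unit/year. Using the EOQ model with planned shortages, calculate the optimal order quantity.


Formula: EOQ* = sqrt(2DS/H) * sqrt((H+P)/P)
Base EOQ = sqrt(2*7117*106/8.3) = 426.36 units
Correction = sqrt((8.3+48.7)/48.7) = 1.08186
EOQ* = 426.36 * 1.08186 = 461.3 units

461.3 units


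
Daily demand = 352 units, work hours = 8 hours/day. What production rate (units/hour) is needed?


Formula: Production Rate = Daily Demand / Available Hours
Rate = 352 units/day / 8 hours/day
Rate = 44.0 units/hour

44.0 units/hour


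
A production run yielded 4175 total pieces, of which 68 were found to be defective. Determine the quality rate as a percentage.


Formula: Quality Rate = Good Pieces / Total Pieces * 100
Good pieces = 4175 - 68 = 4107
QR = 4107 / 4175 * 100 = 98.4%

98.4%


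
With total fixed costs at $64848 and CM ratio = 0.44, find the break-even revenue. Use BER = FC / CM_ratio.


Formula: BER = Fixed Costs / Contribution Margin Ratio
BER = $64848 / 0.44
BER = $147381.82 (to the nearest cent)

$147381.82


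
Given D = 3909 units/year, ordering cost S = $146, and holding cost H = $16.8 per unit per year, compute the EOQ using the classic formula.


Formula: EOQ = sqrt(2 * D * S / H)
Numerator: 2 * 3909 * 146 = 1141428
2DS/H = 1141428 / 16.8 = 67942.1
EOQ = sqrt(67942.1) = 260.7 units

260.7 units


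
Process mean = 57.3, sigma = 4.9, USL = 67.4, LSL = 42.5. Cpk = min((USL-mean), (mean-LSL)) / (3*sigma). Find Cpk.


Cpu = (67.4 - 57.3) / (3 * 4.9) = 0.69
Cpl = (57.3 - 42.5) / (3 * 4.9) = 1.01
Cpk = min(0.69, 1.01) = 0.69

0.69


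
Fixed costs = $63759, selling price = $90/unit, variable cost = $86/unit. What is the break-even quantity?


Formula: BEQ = Fixed Costs / (Price - Variable Cost)
Contribution margin = $90 - $86 = $4/unit
BEQ = ceil($63759 / $4/unit) = ceil(15939.75) = 15940 units

15940 units


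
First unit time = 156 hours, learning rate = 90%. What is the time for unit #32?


Formula: T_n = T_1 * (learning_rate)^(log2(n)) where learning_rate = rate/100
Doublings = log2(32) = 5
T_n = 156 * 0.9^5
T_n = 156 * 0.5905 = 92.1 hours

92.1 hours


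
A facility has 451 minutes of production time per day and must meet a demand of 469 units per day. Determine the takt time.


Formula: Takt Time = Available Production Time / Customer Demand
Takt = 451 min/day / 469 units/day
Takt = 0.96 min/unit

0.96 min/unit


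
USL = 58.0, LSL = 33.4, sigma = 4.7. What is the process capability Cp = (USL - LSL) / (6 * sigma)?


Cp = (58.0 - 33.4) / (6 * 4.7)

0.87


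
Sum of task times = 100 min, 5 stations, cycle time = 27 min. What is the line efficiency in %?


Formula: Efficiency = Sum of Task Times / (N_stations * CT) * 100
Total station capacity = 5 stations * 27 min = 135 min
Efficiency = 100 / 135 * 100 = 74.1%

74.1%


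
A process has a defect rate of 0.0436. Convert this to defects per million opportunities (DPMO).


DPMO = defect_rate * 1000000 = 0.0436 * 1000000

43600


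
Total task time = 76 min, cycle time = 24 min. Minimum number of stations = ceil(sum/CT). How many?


Formula: N_min = ceil(Sum of Task Times / Cycle Time)
N_min = ceil(76 min / 24 min) = ceil(3.1667)
N_min = 4 stations

4


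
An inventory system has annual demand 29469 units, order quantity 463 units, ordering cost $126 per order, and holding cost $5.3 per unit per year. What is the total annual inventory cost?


TC = 29469/463 * 126 + 463/2 * 5.3

$9246.59


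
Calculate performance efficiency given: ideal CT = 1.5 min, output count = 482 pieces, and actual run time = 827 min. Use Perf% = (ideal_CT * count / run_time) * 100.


Formula: Performance = (Ideal CT * Total Count) / Run Time * 100
Ideal output time = 1.5 * 482 = 723.0 min
Performance = 723.0 / 827 * 100 = 87.4%

87.4%


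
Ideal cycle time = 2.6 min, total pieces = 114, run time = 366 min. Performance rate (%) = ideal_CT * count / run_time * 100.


Formula: Performance = (Ideal CT * Total Count) / Run Time * 100
Ideal output time = 2.6 * 114 = 296.4 min
Performance = 296.4 / 366 * 100 = 81.0%

81.0%


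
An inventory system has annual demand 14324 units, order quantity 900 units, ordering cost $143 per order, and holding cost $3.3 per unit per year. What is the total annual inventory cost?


TC = 14324/900 * 143 + 900/2 * 3.3

$3760.92


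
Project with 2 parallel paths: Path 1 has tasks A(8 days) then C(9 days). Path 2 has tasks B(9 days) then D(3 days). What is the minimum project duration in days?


Path 1 = 8 + 9 = 17 days
Path 2 = 9 + 3 = 12 days
Duration = max(17, 12) = 17 days

17 days


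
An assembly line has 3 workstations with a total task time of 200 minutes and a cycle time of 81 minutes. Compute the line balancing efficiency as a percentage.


Formula: Efficiency = Sum of Task Times / (N_stations * CT) * 100
Total station capacity = 3 stations * 81 min = 243 min
Efficiency = 200 / 243 * 100 = 82.3%

82.3%


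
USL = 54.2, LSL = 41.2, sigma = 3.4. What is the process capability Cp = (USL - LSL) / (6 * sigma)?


Cp = (54.2 - 41.2) / (6 * 3.4)

0.64


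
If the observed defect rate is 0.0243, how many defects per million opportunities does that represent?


DPMO = defect_rate * 1000000 = 0.0243 * 1000000

24300


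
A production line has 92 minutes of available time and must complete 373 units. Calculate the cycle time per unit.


Formula: CT = Available Time / Number of Units
CT = 92 min / 373 units
CT = 0.25 min/unit

0.25 min/unit


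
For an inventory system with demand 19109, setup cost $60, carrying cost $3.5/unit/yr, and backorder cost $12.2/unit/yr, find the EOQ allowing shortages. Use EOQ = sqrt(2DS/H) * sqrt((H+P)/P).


Formula: EOQ* = sqrt(2DS/H) * sqrt((H+P)/P)
Base EOQ = sqrt(2*19109*60/3.5) = 809.42 units
Correction = sqrt((3.5+12.2)/12.2) = 1.13441
EOQ* = 809.42 * 1.13441 = 918.2 units

918.2 units


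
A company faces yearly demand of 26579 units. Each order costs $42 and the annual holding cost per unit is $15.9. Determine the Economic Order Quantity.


Formula: EOQ = sqrt(2 * D * S / H)
Numerator: 2 * 26579 * 42 = 2232636
2DS/H = 2232636 / 15.9 = 140417.4
EOQ = sqrt(140417.4) = 374.7 units

374.7 units


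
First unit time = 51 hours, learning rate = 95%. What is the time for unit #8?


Formula: T_n = T_1 * (learning_rate)^(log2(n)) where learning_rate = rate/100
Doublings = log2(8) = 3
T_n = 51 * 0.95^3
T_n = 51 * 0.8574 = 43.7 hours

43.7 hours


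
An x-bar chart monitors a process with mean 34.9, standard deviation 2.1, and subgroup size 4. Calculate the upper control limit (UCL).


UCL = 34.9 + 3 * 2.1 / sqrt(4)

38.05


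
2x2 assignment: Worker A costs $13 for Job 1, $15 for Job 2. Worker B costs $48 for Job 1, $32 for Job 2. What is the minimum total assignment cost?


Option 1: A->1 + B->2 = $13 + $32 = $45
Option 2: A->2 + B->1 = $15 + $48 = $63
Min cost = min($45, $63) = $45

$45


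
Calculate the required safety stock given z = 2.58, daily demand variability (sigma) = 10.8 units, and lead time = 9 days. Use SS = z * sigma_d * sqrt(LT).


Formula: SS = z * sigma_d * sqrt(LT)
sqrt(LT) = sqrt(9) = 3.0
SS = 2.58 * 10.8 * 3.0
SS = 83.6 units

83.6 units


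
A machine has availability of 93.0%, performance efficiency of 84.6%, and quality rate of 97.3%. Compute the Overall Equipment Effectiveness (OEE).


Formula: OEE = Availability * Performance * Quality / 10000
A * P = 93.0% * 84.6% / 100 = 78.68%
OEE = 78.68% * 97.3% / 100 = 76.6%

76.6%


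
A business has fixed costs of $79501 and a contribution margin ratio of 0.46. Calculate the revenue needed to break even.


Formula: BER = Fixed Costs / Contribution Margin Ratio
BER = $79501 / 0.46
BER = $172828.26 (to the nearest cent)

$172828.26


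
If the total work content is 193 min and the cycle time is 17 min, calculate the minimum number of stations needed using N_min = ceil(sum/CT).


Formula: N_min = ceil(Sum of Task Times / Cycle Time)
N_min = ceil(193 min / 17 min) = ceil(11.3529)
N_min = 12 stations

12


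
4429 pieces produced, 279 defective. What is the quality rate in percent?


Formula: Quality Rate = Good Pieces / Total Pieces * 100
Good pieces = 4429 - 279 = 4150
QR = 4150 / 4429 * 100 = 93.7%

93.7%


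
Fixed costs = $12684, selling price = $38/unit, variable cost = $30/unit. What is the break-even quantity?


Formula: BEQ = Fixed Costs / (Price - Variable Cost)
Contribution margin = $38 - $30 = $8/unit
BEQ = ceil($12684 / $8/unit) = ceil(1585.5) = 1586 units

1586 units


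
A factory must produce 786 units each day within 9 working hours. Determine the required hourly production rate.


Formula: Production Rate = Daily Demand / Available Hours
Rate = 786 units/day / 9 hours/day
Rate = 87.3 units/hour

87.3 units/hour


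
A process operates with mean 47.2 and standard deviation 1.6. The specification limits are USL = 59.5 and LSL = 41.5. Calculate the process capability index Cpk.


Cpu = (59.5 - 47.2) / (3 * 1.6) = 2.56
Cpl = (47.2 - 41.5) / (3 * 1.6) = 1.19
Cpk = min(2.56, 1.19) = 1.19

1.19


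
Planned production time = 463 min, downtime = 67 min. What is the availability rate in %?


Formula: Availability = (Planned Time - Downtime) / Planned Time * 100
Uptime = 463 - 67 = 396 min
Availability = 396 / 463 * 100 = 85.5%

85.5%


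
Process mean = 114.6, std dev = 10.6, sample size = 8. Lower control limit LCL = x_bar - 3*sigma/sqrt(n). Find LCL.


LCL = 114.6 - 3 * 10.6 / sqrt(8)

103.36


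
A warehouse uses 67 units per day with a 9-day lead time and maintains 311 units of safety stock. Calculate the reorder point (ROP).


Formula: ROP = (Daily Demand * Lead Time) + Safety Stock
Demand during lead time = 67 * 9 = 603 units
ROP = 603 + 311 = 914 units

914 units


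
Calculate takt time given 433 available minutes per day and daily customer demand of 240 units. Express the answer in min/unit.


Formula: Takt Time = Available Production Time / Customer Demand
Takt = 433 min/day / 240 units/day
Takt = 1.8 min/unit

1.8 min/unit


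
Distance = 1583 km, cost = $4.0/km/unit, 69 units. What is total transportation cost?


TC = dist * cost * units = 1583 * 4.0 * 69 = $436908.00

$436908.00


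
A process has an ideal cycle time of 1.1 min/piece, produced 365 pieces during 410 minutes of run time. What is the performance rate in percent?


Formula: Performance = (Ideal CT * Total Count) / Run Time * 100
Ideal output time = 1.1 * 365 = 401.5 min
Performance = 401.5 / 410 * 100 = 97.9%

97.9%


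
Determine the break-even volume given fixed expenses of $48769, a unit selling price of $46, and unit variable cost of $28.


Formula: BEQ = Fixed Costs / (Price - Variable Cost)
Contribution margin = $46 - $28 = $18/unit
BEQ = ceil($48769 / $18/unit) = ceil(2709.39) = 2710 units

2710 units


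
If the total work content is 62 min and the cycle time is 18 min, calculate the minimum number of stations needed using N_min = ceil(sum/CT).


Formula: N_min = ceil(Sum of Task Times / Cycle Time)
N_min = ceil(62 min / 18 min) = ceil(3.4444)
N_min = 4 stations

4


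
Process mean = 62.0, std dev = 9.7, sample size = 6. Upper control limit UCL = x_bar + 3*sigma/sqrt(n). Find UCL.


UCL = 62.0 + 3 * 9.7 / sqrt(6)

73.88


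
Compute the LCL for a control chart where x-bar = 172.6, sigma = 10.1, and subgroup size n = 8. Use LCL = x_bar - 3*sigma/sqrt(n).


LCL = 172.6 - 3 * 10.1 / sqrt(8)

161.89


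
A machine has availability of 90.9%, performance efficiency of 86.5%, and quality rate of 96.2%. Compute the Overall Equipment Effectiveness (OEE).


Formula: OEE = Availability * Performance * Quality / 10000
A * P = 90.9% * 86.5% / 100 = 78.63%
OEE = 78.63% * 96.2% / 100 = 75.6%

75.6%


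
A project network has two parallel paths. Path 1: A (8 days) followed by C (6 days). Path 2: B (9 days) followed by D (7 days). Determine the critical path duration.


Path 1 = 8 + 6 = 14 days
Path 2 = 9 + 7 = 16 days
Duration = max(14, 16) = 16 days

16 days


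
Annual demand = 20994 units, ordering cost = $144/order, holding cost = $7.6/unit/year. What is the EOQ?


Formula: EOQ = sqrt(2 * D * S / H)
Numerator: 2 * 20994 * 144 = 6046272
2DS/H = 6046272 / 7.6 = 795562.1
EOQ = sqrt(795562.1) = 891.9 units

891.9 units


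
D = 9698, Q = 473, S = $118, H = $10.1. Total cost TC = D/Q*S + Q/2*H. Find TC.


TC = 9698/473 * 118 + 473/2 * 10.1

$4808.02


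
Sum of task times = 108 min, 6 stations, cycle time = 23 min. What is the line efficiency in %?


Formula: Efficiency = Sum of Task Times / (N_stations * CT) * 100
Total station capacity = 6 stations * 23 min = 138 min
Efficiency = 108 / 138 * 100 = 78.3%

78.3%


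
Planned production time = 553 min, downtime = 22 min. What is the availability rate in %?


Formula: Availability = (Planned Time - Downtime) / Planned Time * 100
Uptime = 553 - 22 = 531 min
Availability = 531 / 553 * 100 = 96.0%

96.0%


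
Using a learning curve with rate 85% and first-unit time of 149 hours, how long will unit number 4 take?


Formula: T_n = T_1 * (learning_rate)^(log2(n)) where learning_rate = rate/100
Doublings = log2(4) = 2
T_n = 149 * 0.85^2
T_n = 149 * 0.7225 = 107.7 hours

107.7 hours


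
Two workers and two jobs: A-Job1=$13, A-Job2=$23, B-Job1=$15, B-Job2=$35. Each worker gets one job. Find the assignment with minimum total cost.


Option 1: A->1 + B->2 = $13 + $35 = $48
Option 2: A->2 + B->1 = $23 + $15 = $38
Min cost = min($48, $38) = $38

$38


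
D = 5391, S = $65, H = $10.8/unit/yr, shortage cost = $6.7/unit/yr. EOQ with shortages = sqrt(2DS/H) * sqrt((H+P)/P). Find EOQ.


Formula: EOQ* = sqrt(2DS/H) * sqrt((H+P)/P)
Base EOQ = sqrt(2*5391*65/10.8) = 254.74 units
Correction = sqrt((10.8+6.7)/6.7) = 1.61615
EOQ* = 254.74 * 1.61615 = 411.7 units

411.7 units


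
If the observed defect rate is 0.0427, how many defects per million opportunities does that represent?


DPMO = defect_rate * 1000000 = 0.0427 * 1000000

42700


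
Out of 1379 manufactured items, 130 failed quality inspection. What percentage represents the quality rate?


Formula: Quality Rate = Good Pieces / Total Pieces * 100
Good pieces = 1379 - 130 = 1249
QR = 1249 / 1379 * 100 = 90.6%

90.6%


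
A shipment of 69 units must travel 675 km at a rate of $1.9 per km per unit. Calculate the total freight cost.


TC = dist * cost * units = 675 * 1.9 * 69 = $88492.50

$88492.50


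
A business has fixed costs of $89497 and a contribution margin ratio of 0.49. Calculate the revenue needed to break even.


Formula: BER = Fixed Costs / Contribution Margin Ratio
BER = $89497 / 0.49
BER = $182646.94 (to the nearest cent)

$182646.94


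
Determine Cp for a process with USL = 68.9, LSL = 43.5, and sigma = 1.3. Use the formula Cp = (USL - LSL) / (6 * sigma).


Cp = (68.9 - 43.5) / (6 * 1.3)

3.26


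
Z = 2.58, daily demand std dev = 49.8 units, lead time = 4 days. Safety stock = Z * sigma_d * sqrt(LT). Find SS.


Formula: SS = z * sigma_d * sqrt(LT)
sqrt(LT) = sqrt(4) = 2.0
SS = 2.58 * 49.8 * 2.0
SS = 257.0 units

257.0 units


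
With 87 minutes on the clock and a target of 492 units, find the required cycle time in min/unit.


Formula: CT = Available Time / Number of Units
CT = 87 min / 492 units
CT = 0.18 min/unit

0.18 min/unit


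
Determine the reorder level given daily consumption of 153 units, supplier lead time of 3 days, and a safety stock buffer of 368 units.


Formula: ROP = (Daily Demand * Lead Time) + Safety Stock
Demand during lead time = 153 * 3 = 459 units
ROP = 459 + 368 = 827 units

827 units


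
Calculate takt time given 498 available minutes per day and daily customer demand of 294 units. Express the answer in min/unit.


Formula: Takt Time = Available Production Time / Customer Demand
Takt = 498 min/day / 294 units/day
Takt = 1.69 min/unit

1.69 min/unit


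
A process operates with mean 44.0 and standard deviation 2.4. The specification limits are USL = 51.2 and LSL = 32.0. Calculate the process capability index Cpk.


Cpu = (51.2 - 44.0) / (3 * 2.4) = 1.0
Cpl = (44.0 - 32.0) / (3 * 2.4) = 1.67
Cpk = min(1.0, 1.67) = 1.0

1.0


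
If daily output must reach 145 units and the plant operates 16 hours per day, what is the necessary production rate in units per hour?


Formula: Production Rate = Daily Demand / Available Hours
Rate = 145 units/day / 16 hours/day
Rate = 9.1 units/hour

9.1 units/hour


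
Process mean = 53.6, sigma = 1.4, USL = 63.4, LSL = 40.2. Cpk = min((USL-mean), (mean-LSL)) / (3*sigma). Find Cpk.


Cpu = (63.4 - 53.6) / (3 * 1.4) = 2.33
Cpl = (53.6 - 40.2) / (3 * 1.4) = 3.19
Cpk = min(2.33, 3.19) = 2.33

2.33


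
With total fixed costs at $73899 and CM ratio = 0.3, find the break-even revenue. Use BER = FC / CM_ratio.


Formula: BER = Fixed Costs / Contribution Margin Ratio
BER = $73899 / 0.3
BER = $246330.00 (to the nearest cent)

$246330.00


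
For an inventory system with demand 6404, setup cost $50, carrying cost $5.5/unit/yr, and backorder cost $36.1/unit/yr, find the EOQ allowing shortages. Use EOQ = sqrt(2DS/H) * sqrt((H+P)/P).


Formula: EOQ* = sqrt(2DS/H) * sqrt((H+P)/P)
Base EOQ = sqrt(2*6404*50/5.5) = 341.23 units
Correction = sqrt((5.5+36.1)/36.1) = 1.07348
EOQ* = 341.23 * 1.07348 = 366.3 units

366.3 units


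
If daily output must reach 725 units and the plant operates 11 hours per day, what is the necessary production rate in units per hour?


Formula: Production Rate = Daily Demand / Available Hours
Rate = 725 units/day / 11 hours/day
Rate = 65.9 units/hour

65.9 units/hour


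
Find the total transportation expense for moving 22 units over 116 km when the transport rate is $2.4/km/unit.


TC = dist * cost * units = 116 * 2.4 * 22 = $6124.80

$6124.80


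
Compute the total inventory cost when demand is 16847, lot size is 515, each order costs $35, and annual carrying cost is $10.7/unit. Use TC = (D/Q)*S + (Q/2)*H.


TC = 16847/515 * 35 + 515/2 * 10.7

$3900.19


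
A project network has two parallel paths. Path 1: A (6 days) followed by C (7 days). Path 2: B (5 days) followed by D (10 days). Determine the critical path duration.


Path 1 = 6 + 7 = 13 days
Path 2 = 5 + 10 = 15 days
Duration = max(13, 15) = 15 days

15 days


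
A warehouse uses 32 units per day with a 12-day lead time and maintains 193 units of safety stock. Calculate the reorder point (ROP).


Formula: ROP = (Daily Demand * Lead Time) + Safety Stock
Demand during lead time = 32 * 12 = 384 units
ROP = 384 + 193 = 577 units

577 units


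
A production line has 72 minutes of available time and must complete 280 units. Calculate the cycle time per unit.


Formula: CT = Available Time / Number of Units
CT = 72 min / 280 units
CT = 0.26 min/unit

0.26 min/unit


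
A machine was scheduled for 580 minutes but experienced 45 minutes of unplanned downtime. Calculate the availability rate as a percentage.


Formula: Availability = (Planned Time - Downtime) / Planned Time * 100
Uptime = 580 - 45 = 535 min
Availability = 535 / 580 * 100 = 92.2%

92.2%


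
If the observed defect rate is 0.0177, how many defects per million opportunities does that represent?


DPMO = defect_rate * 1000000 = 0.0177 * 1000000

17700


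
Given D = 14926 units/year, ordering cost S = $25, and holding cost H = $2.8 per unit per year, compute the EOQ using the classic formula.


Formula: EOQ = sqrt(2 * D * S / H)
Numerator: 2 * 14926 * 25 = 746300
2DS/H = 746300 / 2.8 = 266535.7
EOQ = sqrt(266535.7) = 516.3 units

516.3 units


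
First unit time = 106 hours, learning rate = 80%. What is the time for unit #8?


Formula: T_n = T_1 * (learning_rate)^(log2(n)) where learning_rate = rate/100
Doublings = log2(8) = 3
T_n = 106 * 0.8^3
T_n = 106 * 0.512 = 54.3 hours

54.3 hours
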